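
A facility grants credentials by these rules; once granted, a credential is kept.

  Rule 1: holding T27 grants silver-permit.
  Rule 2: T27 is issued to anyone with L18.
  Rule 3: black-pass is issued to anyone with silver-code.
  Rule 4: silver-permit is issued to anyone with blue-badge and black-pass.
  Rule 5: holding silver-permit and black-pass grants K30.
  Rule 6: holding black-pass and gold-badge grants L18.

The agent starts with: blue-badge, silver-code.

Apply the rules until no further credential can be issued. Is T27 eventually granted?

T27 would need L18 (Rule 2), but L18 is never granted.

No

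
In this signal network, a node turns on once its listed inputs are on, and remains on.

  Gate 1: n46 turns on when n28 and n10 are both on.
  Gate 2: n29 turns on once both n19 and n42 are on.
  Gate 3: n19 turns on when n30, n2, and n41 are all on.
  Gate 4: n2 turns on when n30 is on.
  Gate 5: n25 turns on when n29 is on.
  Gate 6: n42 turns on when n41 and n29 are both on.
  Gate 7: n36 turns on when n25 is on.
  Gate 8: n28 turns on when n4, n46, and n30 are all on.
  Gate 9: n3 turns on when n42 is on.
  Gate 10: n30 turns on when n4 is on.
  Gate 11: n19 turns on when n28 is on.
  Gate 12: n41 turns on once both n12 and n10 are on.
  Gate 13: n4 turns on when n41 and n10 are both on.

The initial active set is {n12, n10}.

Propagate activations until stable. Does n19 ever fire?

Gate 12: n12 and n10 on → n41 on.
n41 and n10 are on, so n4 turns on (Gate 13).
Gate 10: n4 on → n30 on.
n30 is on, so n2 turns on (Gate 4).
Gate 3: n30, n2, and n41 on → n19 on.

Yes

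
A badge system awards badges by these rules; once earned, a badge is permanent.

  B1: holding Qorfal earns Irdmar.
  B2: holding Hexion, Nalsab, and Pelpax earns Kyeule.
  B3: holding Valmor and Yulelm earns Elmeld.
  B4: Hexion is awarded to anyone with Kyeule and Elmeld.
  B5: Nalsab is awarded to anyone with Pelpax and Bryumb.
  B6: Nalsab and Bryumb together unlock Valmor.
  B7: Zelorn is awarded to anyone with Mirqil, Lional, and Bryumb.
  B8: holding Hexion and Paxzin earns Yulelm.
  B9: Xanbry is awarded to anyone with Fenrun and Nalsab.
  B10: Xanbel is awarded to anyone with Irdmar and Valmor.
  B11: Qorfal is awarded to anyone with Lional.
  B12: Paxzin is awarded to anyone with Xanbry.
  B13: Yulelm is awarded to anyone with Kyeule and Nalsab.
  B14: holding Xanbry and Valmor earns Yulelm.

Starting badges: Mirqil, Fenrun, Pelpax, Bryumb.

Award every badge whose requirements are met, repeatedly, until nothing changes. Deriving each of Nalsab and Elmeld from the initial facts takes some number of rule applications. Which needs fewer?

Nalsab

Nalsab: With Pelpax and Bryumb, Nalsab is earned (B5). [1 rule application]
Elmeld: With Pelpax and Bryumb, Nalsab is earned (B5). With Nalsab and Bryumb, Valmor is earned (B6). With Fenrun and Nalsab, Xanbry is earned (B9). With Xanbry and Valmor, Yulelm is earned (B14). With Valmor and Yulelm, Elmeld is earned (B3). [5 rule applications]
Nalsab needs fewer.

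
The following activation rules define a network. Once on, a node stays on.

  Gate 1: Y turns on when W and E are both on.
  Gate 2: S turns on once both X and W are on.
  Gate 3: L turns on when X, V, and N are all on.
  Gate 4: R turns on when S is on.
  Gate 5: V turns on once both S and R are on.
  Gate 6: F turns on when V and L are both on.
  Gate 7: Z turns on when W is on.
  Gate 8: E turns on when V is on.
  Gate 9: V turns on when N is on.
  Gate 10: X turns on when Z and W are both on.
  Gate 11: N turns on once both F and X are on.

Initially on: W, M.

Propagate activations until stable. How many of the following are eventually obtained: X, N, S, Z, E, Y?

5

Gate 7: W on → Z on.
Z and W are on, so X turns on (Gate 10).
Gate 2: X and W on → S on.
Gate 4: S on → R on.
S and R are on, so V turns on (Gate 5).
Gate 8: V on → E on.
W and E are on, so Y turns on (Gate 1).
X: reached.
N would need F and X (Gate 11), but F never turns on.
S: reached.
Z: reached.
E: reached.
Y: reached.
Reached: X, S, Z, E, and Y — 5 of the 6.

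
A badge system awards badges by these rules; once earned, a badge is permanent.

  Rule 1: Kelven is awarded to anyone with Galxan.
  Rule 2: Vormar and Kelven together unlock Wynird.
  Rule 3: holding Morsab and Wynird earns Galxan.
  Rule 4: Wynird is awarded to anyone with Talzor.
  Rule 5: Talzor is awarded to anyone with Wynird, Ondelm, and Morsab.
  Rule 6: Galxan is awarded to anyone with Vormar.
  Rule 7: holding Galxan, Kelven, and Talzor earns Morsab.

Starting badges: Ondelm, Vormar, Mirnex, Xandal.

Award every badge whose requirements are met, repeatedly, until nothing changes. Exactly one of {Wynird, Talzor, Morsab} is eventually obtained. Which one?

Wynird

With Vormar, Galxan is earned (Rule 6).
With Galxan, Kelven is earned (Rule 1).
With Vormar and Kelven, Wynird is earned (Rule 2).
Talzor would need Wynird, Ondelm, and Morsab (Rule 5), but Morsab is never earned. Morsab would need Galxan, Kelven, and Talzor (Rule 7), but Talzor is never earned.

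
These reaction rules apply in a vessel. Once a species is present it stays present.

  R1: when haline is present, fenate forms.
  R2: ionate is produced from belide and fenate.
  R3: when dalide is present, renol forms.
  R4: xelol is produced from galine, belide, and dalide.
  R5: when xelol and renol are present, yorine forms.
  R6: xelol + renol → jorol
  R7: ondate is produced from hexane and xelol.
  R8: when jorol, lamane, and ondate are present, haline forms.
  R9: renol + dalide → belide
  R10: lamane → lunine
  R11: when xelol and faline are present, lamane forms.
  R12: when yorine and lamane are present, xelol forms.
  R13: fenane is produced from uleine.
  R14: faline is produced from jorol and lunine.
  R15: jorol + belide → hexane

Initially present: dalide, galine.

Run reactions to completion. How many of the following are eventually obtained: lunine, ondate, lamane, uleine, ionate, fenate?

dalide present → renol forms (R3).
renol and dalide present → belide forms (R9).
galine, belide, and dalide present → xelol forms (R4).
xelol and renol present → jorol forms (R6).
jorol and belide present → hexane forms (R15).
hexane and xelol present → ondate forms (R7).
lunine would need lamane (R10), but lamane never forms.
ondate: reached.
lamane would need xelol and faline (R11), but faline never forms.
No rule produces uleine, and it is not given.
ionate would need belide and fenate (R2), but fenate never forms.
fenate would need haline (R1), but haline never forms.
Reached: ondate — 1 of the 6.

1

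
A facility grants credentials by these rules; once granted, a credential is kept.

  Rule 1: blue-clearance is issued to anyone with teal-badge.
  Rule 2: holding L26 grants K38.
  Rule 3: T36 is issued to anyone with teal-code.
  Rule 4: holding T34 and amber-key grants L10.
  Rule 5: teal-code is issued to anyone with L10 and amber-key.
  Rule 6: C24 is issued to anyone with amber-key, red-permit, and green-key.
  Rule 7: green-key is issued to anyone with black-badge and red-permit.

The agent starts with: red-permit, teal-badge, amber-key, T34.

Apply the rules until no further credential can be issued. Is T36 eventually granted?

Yes

Holding T34 and amber-key grants L10 (Rule 4).
Holding L10 and amber-key grants teal-code (Rule 5).
Holding teal-code grants T36 (Rule 3).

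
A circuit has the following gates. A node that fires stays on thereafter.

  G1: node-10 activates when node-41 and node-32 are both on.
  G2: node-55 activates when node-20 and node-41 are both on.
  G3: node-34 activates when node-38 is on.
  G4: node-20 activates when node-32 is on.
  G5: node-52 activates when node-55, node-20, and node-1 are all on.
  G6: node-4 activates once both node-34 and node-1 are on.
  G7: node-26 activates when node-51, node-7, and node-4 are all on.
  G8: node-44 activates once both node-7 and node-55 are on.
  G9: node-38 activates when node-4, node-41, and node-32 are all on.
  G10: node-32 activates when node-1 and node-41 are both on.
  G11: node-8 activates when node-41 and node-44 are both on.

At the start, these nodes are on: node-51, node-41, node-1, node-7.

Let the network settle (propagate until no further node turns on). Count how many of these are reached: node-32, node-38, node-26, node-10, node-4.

node-1 and node-41 are on, so node-32 activates (G10).
G1: node-41 and node-32 on → node-10 on.
node-32: reached.
node-38 would need node-4, node-41, and node-32 (G9), but node-4 never turns on.
node-26 would need node-51, node-7, and node-4 (G7), but node-4 never turns on.
node-10: reached.
node-4 would need node-34 and node-1 (G6), but node-34 never turns on.
Reached: node-32 and node-10 — 2 of the 5.

2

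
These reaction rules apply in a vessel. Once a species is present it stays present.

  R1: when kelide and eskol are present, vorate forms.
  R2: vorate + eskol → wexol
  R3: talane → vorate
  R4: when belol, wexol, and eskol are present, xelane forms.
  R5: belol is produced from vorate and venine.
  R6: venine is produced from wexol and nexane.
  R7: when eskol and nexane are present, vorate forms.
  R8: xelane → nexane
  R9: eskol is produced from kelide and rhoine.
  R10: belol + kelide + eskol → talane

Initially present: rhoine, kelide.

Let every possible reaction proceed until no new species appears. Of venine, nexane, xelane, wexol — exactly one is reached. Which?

wexol

kelide and rhoine present → eskol forms (R9).
kelide and eskol present → vorate forms (R1).
vorate and eskol present → wexol forms (R2).
venine would need wexol and nexane (R6), but nexane never forms. xelane would need belol, wexol, and eskol (R4), but belol never forms. nexane would need xelane (R8), but xelane never forms.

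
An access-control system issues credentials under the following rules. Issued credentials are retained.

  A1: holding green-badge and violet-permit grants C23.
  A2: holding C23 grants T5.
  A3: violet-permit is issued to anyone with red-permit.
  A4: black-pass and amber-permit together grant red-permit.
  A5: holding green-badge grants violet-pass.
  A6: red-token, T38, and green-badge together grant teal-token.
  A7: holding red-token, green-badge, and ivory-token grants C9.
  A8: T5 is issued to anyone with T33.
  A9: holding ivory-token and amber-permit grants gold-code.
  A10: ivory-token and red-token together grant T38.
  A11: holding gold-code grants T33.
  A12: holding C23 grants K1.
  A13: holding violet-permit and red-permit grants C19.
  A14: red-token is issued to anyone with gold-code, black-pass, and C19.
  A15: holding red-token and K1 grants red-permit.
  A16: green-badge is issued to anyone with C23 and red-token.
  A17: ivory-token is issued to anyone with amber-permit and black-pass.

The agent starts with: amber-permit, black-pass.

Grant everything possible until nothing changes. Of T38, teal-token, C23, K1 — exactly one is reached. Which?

Holding black-pass and amber-permit grants red-permit (A4).
Holding amber-permit and black-pass grants ivory-token (A17).
Holding ivory-token and amber-permit grants gold-code (A9).
Holding red-permit grants violet-permit (A3).
Holding violet-permit and red-permit grants C19 (A13).
Holding gold-code, black-pass, and C19 grants red-token (A14).
Holding ivory-token and red-token grants T38 (A10).
K1 would need C23 (A12), but C23 is never granted. teal-token would need red-token, T38, and green-badge (A6), but green-badge is never granted. C23 would need green-badge and violet-permit (A1), but green-badge is never granted.

T38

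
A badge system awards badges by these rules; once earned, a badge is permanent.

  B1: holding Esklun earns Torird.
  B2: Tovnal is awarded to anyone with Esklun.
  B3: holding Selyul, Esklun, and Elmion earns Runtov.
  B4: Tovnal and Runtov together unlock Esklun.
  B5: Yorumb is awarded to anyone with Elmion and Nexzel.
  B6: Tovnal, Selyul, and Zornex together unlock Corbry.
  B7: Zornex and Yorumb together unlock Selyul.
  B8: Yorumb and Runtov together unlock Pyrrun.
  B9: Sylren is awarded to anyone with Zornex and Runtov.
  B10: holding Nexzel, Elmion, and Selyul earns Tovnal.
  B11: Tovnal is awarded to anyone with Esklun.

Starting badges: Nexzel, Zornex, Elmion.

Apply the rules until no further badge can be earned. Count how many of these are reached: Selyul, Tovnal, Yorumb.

With Elmion and Nexzel, Yorumb is earned (B5).
With Zornex and Yorumb, Selyul is earned (B7).
With Nexzel, Elmion, and Selyul, Tovnal is earned (B10).
Selyul: reached.
Tovnal: reached.
Yorumb: reached.
All 3 are reached.

3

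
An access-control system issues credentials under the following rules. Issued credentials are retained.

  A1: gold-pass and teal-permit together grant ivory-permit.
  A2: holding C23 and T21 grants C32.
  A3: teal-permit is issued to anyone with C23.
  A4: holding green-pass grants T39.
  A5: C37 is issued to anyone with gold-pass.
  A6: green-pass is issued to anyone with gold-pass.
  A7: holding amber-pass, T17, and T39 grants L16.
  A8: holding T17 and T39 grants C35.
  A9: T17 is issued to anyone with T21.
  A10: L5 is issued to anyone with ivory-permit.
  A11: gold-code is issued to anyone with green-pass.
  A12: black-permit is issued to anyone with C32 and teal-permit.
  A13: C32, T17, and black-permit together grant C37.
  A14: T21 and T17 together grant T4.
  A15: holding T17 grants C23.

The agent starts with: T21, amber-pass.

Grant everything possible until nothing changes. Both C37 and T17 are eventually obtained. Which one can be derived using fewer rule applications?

T17: Holding T21 grants T17 (A9). [1 rule application]
C37: Holding T21 grants T17 (A9). Holding T17 grants C23 (A15). Holding C23 grants teal-permit (A3). Holding C23 and T21 grants C32 (A2). Holding C32 and teal-permit grants black-permit (A12). Holding C32, T17, and black-permit grants C37 (A13). [6 rule applications]
T17 needs fewer.

T17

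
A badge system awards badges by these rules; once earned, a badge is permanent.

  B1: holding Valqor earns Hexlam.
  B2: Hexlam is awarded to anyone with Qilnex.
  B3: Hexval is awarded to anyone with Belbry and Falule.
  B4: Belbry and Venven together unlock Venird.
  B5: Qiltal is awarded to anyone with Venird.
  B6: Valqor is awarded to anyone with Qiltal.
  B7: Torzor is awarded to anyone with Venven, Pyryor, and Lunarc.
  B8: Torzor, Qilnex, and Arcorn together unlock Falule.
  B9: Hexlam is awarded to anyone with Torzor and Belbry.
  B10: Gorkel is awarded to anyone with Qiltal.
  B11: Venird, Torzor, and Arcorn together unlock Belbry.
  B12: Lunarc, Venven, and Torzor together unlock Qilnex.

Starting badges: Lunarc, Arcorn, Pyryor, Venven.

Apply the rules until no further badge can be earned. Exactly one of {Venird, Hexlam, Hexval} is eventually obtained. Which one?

With Venven, Pyryor, and Lunarc, Torzor is earned (B7).
With Lunarc, Venven, and Torzor, Qilnex is earned (B12).
With Qilnex, Hexlam is earned (B2).
Venird would need Belbry and Venven (B4), but Belbry is never earned. Hexval would need Belbry and Falule (B3), but Belbry is never earned.

Hexlam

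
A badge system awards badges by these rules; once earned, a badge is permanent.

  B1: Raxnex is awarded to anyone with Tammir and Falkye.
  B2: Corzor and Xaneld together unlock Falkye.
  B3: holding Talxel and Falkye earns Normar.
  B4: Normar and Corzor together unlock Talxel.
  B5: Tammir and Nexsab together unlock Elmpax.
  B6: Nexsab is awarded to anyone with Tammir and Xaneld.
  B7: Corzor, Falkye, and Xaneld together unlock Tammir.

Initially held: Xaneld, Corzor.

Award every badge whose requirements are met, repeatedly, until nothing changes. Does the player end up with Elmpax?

With Corzor and Xaneld, Falkye is earned (B2).
With Corzor, Falkye, and Xaneld, Tammir is earned (B7).
With Tammir and Xaneld, Nexsab is earned (B6).
With Tammir and Nexsab, Elmpax is earned (B5).

Yes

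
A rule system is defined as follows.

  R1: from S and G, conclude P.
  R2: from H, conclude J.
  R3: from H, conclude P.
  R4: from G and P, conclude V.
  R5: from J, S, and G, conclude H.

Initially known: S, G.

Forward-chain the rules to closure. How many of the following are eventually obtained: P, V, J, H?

2

S and G hold, so P follows (R1).
G and P hold, so V follows (R4).
P: reached.
V: reached.
J would need H (R2), but H is never established.
H would need J, S, and G (R5), but J is never established.
Reached: P and V — 2 of the 4.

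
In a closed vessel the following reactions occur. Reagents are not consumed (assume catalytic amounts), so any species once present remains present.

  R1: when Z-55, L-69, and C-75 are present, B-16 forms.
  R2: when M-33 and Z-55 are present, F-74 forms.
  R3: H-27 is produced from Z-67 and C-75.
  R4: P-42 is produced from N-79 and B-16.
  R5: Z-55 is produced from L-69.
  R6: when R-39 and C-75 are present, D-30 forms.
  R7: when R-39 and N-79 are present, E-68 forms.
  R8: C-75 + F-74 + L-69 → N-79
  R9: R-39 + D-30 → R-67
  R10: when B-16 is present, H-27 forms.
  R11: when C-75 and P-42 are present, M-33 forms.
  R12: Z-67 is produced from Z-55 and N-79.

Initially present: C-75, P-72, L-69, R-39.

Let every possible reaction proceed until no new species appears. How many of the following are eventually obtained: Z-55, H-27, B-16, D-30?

R-39 and C-75 present → D-30 forms (R6).
L-69 present → Z-55 forms (R5).
Z-55, L-69, and C-75 present → B-16 forms (R1).
B-16 present → H-27 forms (R10).
Z-55: reached.
H-27: reached.
B-16: reached.
D-30: reached.
All 4 are reached.

4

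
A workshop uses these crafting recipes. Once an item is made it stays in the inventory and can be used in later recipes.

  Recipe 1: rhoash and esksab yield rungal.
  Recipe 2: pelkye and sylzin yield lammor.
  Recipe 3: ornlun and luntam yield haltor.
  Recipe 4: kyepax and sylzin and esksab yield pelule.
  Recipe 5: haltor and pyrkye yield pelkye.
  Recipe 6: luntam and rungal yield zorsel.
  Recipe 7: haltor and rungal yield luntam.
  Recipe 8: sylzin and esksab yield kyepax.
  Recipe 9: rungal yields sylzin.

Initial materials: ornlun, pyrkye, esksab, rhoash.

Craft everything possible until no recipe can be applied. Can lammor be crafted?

No

lammor would need pelkye and sylzin (Recipe 2), but pelkye is never obtained.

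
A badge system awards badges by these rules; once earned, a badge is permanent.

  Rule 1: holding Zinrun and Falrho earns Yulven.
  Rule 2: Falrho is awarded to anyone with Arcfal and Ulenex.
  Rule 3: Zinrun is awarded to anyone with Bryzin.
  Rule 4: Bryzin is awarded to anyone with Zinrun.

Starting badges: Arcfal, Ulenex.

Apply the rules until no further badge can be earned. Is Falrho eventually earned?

Yes

With Arcfal and Ulenex, Falrho is earned (Rule 2).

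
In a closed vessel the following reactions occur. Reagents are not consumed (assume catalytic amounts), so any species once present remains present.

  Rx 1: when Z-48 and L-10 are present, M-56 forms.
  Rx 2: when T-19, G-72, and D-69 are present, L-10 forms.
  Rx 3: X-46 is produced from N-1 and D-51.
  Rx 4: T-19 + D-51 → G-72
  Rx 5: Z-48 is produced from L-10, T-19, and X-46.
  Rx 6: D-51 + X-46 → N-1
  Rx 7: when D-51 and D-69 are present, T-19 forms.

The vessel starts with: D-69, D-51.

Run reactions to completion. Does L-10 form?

D-51 and D-69 present → T-19 forms (Rx 7).
T-19 and D-51 present → G-72 forms (Rx 4).
T-19, G-72, and D-69 present → L-10 forms (Rx 2).

Yes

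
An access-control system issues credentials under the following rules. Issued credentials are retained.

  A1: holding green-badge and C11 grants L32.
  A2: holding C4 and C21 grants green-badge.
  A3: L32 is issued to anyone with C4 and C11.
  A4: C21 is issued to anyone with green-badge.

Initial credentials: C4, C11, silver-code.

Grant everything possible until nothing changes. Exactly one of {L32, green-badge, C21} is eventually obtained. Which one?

Holding C4 and C11 grants L32 (A3).
green-badge would need C4 and C21 (A2), but C21 is never granted. C21 would need green-badge (A4), but green-badge is never granted.

L32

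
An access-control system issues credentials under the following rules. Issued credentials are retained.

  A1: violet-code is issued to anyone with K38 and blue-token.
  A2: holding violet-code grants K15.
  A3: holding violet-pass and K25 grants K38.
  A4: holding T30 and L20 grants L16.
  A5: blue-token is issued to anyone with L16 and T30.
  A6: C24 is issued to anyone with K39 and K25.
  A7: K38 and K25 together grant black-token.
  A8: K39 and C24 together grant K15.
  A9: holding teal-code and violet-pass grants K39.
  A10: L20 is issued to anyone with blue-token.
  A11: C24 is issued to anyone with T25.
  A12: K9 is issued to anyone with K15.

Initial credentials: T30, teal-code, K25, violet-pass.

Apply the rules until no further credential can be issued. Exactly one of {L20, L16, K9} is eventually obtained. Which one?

K9

Holding teal-code and violet-pass grants K39 (A9).
Holding K39 and K25 grants C24 (A6).
Holding K39 and C24 grants K15 (A8).
Holding K15 grants K9 (A12).
L16 would need T30 and L20 (A4), but L20 is never granted. L20 would need blue-token (A10), but blue-token is never granted.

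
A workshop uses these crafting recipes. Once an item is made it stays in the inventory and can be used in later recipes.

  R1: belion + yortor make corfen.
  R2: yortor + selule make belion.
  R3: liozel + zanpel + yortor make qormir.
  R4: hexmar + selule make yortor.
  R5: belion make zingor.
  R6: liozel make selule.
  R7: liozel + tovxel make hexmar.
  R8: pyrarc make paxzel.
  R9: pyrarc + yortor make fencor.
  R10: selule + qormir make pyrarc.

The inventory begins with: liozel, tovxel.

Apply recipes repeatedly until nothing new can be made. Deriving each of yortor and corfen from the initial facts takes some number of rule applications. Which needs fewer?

yortor: liozel + tovxel → hexmar (R7). liozel → selule (R6). Using R4, hexmar and selule make yortor. [3 rule applications]
corfen: Using R7, liozel and tovxel make hexmar. Using R6, liozel makes selule. Using R4, hexmar and selule make yortor. Using R2, yortor and selule make belion. belion + yortor → corfen (R1). [5 rule applications]
yortor needs fewer.

yortor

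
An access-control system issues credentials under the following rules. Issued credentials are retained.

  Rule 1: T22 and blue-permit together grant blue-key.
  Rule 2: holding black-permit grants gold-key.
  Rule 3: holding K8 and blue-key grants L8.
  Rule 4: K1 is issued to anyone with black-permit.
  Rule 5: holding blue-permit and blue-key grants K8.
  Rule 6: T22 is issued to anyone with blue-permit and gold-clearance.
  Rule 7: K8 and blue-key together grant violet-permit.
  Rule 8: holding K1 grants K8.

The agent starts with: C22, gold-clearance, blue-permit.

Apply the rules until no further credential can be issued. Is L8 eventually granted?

Holding blue-permit and gold-clearance grants T22 (Rule 6).
Holding T22 and blue-permit grants blue-key (Rule 1).
Holding blue-permit and blue-key grants K8 (Rule 5).
Holding K8 and blue-key grants L8 (Rule 3).

Yes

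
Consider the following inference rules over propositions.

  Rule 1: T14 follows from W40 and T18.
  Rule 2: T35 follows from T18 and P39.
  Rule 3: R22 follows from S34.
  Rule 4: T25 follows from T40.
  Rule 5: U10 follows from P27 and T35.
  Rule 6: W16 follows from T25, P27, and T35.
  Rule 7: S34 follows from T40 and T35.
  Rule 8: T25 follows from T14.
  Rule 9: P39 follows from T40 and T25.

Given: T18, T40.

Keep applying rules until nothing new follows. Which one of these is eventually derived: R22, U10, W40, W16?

R22

From T40, Rule 4 gives T25.
T40 and T25 hold, so P39 follows (Rule 9).
From T18 and P39, Rule 2 gives T35.
T40 and T35 hold, so S34 follows (Rule 7).
S34 holds, so R22 follows (Rule 3).
W16 would need T25, P27, and T35 (Rule 6), but P27 is never established. No rule produces W40, and it is not given. U10 would need P27 and T35 (Rule 5), but P27 is never established.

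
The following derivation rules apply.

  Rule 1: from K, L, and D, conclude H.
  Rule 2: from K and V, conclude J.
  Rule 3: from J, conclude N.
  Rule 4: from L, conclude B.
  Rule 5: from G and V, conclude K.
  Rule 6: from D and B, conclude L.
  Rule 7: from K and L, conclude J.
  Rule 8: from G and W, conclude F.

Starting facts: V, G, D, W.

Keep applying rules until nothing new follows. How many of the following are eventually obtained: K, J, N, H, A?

G and V hold, so K follows (Rule 5).
From K and V, Rule 2 gives J.
J holds, so N follows (Rule 3).
K: reached.
J: reached.
N: reached.
H would need K, L, and D (Rule 1), but L is never established.
No rule produces A, and it is not given.
Reached: K, J, and N — 3 of the 5.

3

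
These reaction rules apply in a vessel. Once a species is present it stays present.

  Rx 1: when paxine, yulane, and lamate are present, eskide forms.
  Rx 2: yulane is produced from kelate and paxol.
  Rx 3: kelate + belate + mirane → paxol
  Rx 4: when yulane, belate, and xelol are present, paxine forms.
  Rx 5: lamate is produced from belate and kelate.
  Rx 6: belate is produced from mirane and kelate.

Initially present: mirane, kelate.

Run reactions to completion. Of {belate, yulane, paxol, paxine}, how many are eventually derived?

mirane and kelate present → belate forms (Rx 6).
kelate, belate, and mirane present → paxol forms (Rx 3).
kelate and paxol present → yulane forms (Rx 2).
belate: reached.
yulane: reached.
paxol: reached.
paxine would need yulane, belate, and xelol (Rx 4), but xelol never forms.
Reached: belate, yulane, and paxol — 3 of the 4.

3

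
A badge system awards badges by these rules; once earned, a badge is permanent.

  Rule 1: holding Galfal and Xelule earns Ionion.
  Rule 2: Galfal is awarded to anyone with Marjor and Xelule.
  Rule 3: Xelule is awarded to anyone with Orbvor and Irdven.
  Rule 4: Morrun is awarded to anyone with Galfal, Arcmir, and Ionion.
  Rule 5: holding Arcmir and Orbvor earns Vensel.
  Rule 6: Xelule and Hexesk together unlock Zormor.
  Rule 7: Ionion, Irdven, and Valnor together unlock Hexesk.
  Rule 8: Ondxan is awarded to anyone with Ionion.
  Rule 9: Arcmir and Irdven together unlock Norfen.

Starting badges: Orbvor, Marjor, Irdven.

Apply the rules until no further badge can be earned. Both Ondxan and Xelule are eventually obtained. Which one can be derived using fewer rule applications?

Xelule

Xelule: With Orbvor and Irdven, Xelule is earned (Rule 3). [1 rule application]
Ondxan: With Orbvor and Irdven, Xelule is earned (Rule 3). With Marjor and Xelule, Galfal is earned (Rule 2). With Galfal and Xelule, Ionion is earned (Rule 1). With Ionion, Ondxan is earned (Rule 8). [4 rule applications]
Xelule needs fewer.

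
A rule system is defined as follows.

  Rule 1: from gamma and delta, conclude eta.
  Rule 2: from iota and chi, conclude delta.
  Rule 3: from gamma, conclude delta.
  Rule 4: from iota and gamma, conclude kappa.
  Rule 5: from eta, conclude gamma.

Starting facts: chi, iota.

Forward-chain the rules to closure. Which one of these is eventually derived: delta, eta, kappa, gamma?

From iota and chi, Rule 2 gives delta.
kappa would need iota and gamma (Rule 4), but gamma is never established. eta would need gamma and delta (Rule 1), but gamma is never established. gamma would need eta (Rule 5), but eta is never established.

delta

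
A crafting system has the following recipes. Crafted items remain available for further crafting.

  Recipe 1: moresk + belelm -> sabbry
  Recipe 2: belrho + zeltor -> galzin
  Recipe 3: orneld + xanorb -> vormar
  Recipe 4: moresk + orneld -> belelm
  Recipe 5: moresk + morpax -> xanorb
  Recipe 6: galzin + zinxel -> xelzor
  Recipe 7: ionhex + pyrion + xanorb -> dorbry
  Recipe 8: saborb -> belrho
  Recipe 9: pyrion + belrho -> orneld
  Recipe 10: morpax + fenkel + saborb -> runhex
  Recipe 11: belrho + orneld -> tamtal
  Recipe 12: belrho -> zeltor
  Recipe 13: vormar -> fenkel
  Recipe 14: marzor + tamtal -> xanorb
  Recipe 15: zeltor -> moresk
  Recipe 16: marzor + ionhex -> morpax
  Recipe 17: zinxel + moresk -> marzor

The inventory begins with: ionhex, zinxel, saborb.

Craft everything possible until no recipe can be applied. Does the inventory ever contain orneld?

orneld would need pyrion and belrho (Recipe 9), but pyrion is never obtained.

No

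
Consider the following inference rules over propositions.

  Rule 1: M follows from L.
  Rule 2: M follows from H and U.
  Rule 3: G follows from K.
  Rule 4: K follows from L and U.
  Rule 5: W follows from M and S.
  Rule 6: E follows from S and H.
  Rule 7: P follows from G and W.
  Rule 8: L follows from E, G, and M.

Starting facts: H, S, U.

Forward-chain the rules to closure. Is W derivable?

Yes

H and U hold, so M follows (Rule 2).
From M and S, Rule 5 gives W.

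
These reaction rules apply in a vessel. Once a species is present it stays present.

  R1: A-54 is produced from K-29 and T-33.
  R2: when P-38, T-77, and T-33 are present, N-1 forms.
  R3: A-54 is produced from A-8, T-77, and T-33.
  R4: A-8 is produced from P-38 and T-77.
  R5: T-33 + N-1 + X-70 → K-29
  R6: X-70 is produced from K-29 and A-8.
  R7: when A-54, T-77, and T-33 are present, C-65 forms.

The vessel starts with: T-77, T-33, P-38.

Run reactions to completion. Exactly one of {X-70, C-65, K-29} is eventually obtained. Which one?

P-38 and T-77 present → A-8 forms (R4).
A-8, T-77, and T-33 present → A-54 forms (R3).
A-54, T-77, and T-33 present → C-65 forms (R7).
K-29 would need T-33, N-1, and X-70 (R5), but X-70 never forms. X-70 would need K-29 and A-8 (R6), but K-29 never forms.

C-65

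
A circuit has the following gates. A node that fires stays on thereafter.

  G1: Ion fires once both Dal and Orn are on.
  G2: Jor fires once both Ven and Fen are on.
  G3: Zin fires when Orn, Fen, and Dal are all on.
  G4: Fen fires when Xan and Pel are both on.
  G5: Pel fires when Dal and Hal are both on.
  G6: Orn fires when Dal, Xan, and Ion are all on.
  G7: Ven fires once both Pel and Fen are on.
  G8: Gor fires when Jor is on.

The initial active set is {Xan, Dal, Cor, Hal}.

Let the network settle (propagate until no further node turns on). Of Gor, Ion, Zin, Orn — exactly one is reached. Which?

Dal and Hal are on, so Pel fires (G5).
Xan and Pel are on, so Fen fires (G4).
G7: Pel and Fen on → Ven on.
Ven and Fen are on, so Jor fires (G2).
Jor is on, so Gor fires (G8).
Orn would need Dal, Xan, and Ion (G6), but Ion never turns on. Ion would need Dal and Orn (G1), but Orn never turns on. Zin would need Orn, Fen, and Dal (G3), but Orn never turns on.

Gor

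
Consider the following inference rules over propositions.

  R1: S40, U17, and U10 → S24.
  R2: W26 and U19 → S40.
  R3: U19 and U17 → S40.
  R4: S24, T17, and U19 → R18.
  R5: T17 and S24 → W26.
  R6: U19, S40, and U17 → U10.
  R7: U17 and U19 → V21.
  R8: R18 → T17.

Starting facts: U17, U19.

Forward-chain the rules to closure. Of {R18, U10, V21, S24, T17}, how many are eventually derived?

3

U17 and U19 hold, so V21 follows (R7).
From U19 and U17, R3 gives S40.
U19, S40, and U17 hold, so U10 follows (R6).
S40, U17, and U10 hold, so S24 follows (R1).
R18 would need S24, T17, and U19 (R4), but T17 is never established.
U10: reached.
V21: reached.
S24: reached.
T17 would need R18 (R8), but R18 is never established.
Reached: U10, V21, and S24 — 3 of the 5.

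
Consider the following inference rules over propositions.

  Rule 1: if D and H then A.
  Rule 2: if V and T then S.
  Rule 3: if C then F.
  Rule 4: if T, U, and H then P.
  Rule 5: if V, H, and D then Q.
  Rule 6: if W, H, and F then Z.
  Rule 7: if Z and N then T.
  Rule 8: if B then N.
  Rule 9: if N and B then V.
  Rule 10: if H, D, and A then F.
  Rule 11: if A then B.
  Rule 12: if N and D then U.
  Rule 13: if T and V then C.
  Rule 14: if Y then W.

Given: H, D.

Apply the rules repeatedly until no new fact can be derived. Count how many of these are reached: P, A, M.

From D and H, Rule 1 gives A.
P would need T, U, and H (Rule 4), but T is never established.
A: reached.
No rule produces M, and it is not given.
Reached: A — 1 of the 3.

1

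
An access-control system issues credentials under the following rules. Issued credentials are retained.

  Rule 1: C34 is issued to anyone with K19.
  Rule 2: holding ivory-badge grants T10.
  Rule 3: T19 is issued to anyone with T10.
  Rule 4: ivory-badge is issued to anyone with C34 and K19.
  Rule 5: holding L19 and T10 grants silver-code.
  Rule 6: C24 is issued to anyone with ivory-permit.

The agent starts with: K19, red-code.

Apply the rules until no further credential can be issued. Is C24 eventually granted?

No

C24 would need ivory-permit (Rule 6), but ivory-permit is never granted.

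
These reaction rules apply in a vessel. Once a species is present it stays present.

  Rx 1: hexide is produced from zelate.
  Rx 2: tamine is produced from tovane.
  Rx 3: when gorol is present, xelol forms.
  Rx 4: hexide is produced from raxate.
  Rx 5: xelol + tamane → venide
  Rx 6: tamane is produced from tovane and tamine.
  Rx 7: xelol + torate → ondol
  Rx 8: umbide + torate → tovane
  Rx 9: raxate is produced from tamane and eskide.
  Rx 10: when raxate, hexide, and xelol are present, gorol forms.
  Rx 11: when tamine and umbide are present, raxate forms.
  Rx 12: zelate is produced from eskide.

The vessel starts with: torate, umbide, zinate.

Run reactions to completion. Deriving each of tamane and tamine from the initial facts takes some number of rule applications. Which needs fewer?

tamine

tamine: umbide and torate present → tovane forms (Rx 8). tovane present → tamine forms (Rx 2). [2 rule applications]
tamane: umbide and torate present → tovane forms (Rx 8). tovane present → tamine forms (Rx 2). tovane and tamine present → tamane forms (Rx 6). [3 rule applications]
tamine needs fewer.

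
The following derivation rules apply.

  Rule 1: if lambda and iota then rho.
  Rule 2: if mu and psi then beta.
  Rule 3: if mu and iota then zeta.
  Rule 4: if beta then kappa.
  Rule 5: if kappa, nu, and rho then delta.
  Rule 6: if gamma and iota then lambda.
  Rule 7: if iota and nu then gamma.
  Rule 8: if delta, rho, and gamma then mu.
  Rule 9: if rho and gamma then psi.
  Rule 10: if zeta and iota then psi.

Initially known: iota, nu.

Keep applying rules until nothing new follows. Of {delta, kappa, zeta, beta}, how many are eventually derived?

0

delta would need kappa, nu, and rho (Rule 5), but kappa is never established.
kappa would need beta (Rule 4), but beta is never established.
zeta would need mu and iota (Rule 3), but mu is never established.
beta would need mu and psi (Rule 2), but mu is never established.
None of the 4 are reached.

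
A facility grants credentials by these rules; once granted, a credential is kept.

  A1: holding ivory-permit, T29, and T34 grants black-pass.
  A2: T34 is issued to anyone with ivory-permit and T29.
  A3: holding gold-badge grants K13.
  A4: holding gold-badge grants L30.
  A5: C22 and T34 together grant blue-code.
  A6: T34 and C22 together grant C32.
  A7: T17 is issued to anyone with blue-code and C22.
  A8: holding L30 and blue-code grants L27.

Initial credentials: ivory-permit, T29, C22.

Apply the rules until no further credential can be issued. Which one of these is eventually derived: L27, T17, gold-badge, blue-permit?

Holding ivory-permit and T29 grants T34 (A2).
Holding C22 and T34 grants blue-code (A5).
Holding blue-code and C22 grants T17 (A7).
No rule produces blue-permit, and it is not given. L27 would need L30 and blue-code (A8), but L30 is never granted. No rule produces gold-badge, and it is not given.

T17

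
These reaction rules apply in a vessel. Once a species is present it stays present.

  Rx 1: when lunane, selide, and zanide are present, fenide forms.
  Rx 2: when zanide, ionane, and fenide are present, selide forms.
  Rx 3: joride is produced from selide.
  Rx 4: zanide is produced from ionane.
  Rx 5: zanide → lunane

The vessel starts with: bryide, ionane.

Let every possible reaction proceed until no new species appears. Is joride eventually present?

No

joride would need selide (Rx 3), but selide never forms.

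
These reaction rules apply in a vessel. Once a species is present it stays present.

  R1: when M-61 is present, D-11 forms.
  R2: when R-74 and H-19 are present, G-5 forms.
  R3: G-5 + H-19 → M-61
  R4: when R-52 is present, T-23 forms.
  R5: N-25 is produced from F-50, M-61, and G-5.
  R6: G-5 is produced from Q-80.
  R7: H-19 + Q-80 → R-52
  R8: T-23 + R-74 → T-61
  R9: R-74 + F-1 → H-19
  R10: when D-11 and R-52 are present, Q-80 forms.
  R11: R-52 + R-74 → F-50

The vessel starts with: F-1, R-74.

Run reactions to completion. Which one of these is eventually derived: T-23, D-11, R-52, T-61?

D-11

R-74 and F-1 present → H-19 forms (R9).
R-74 and H-19 present → G-5 forms (R2).
G-5 and H-19 present → M-61 forms (R3).
M-61 present → D-11 forms (R1).
R-52 would need H-19 and Q-80 (R7), but Q-80 never forms. T-61 would need T-23 and R-74 (R8), but T-23 never forms. T-23 would need R-52 (R4), but R-52 never forms.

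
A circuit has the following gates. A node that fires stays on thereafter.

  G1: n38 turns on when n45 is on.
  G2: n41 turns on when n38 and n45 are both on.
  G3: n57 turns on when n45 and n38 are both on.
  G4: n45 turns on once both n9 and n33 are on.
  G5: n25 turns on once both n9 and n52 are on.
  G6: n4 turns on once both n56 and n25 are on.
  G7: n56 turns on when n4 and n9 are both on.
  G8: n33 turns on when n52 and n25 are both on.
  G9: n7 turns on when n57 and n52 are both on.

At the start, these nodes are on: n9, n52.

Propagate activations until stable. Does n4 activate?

n4 would need n56 and n25 (G6), but n56 never turns on.

No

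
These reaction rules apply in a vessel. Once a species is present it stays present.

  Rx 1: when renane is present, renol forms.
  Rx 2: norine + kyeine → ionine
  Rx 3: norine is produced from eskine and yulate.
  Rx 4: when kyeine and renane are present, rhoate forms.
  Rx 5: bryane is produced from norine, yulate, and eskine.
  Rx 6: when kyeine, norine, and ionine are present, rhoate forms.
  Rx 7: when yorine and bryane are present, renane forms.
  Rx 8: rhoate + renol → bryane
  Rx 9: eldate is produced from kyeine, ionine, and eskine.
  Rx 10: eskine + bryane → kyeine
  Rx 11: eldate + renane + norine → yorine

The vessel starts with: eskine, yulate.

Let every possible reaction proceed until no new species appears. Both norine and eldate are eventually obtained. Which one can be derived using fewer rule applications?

norine

norine: eskine and yulate present → norine forms (Rx 3). [1 rule application]
eldate: eskine and yulate present → norine forms (Rx 3). norine, yulate, and eskine present → bryane forms (Rx 5). eskine and bryane present → kyeine forms (Rx 10). norine and kyeine present → ionine forms (Rx 2). kyeine, ionine, and eskine present → eldate forms (Rx 9). [5 rule applications]
norine needs fewer.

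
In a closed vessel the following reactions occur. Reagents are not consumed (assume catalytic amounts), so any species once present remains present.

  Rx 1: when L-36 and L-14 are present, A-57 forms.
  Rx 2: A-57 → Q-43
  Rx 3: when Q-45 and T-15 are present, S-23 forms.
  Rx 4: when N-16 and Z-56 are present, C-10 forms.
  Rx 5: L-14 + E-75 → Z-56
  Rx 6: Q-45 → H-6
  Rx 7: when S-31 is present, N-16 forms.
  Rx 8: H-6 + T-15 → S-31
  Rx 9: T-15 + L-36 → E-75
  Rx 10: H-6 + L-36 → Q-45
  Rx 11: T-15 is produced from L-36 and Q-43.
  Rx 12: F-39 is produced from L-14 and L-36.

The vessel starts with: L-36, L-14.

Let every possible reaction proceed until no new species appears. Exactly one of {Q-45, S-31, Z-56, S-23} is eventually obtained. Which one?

Z-56

L-36 and L-14 present → A-57 forms (Rx 1).
A-57 present → Q-43 forms (Rx 2).
L-36 and Q-43 present → T-15 forms (Rx 11).
T-15 and L-36 present → E-75 forms (Rx 9).
L-14 and E-75 present → Z-56 forms (Rx 5).
Q-45 would need H-6 and L-36 (Rx 10), but H-6 never forms. S-23 would need Q-45 and T-15 (Rx 3), but Q-45 never forms. S-31 would need H-6 and T-15 (Rx 8), but H-6 never forms.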